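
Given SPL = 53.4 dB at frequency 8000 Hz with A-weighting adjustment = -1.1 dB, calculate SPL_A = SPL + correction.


A-weighting table: 8000 Hz -> -1.1 dB correction
SPL_A = SPL + correction = 53.4 + (-1.1) = 52.3 dBA


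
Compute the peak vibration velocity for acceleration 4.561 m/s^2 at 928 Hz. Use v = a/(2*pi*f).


omega = 2*pi*f = 2*pi*928 = 5830.8 rad/s
v = a / omega = 4.561 / 5830.8 = 0.00078223 m/s


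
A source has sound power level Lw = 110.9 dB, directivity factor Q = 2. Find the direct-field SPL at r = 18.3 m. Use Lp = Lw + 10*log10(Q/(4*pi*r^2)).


4*pi*r^2 = 4*pi*18.3^2 = 4208.35 m^2
Q / (4*pi*r^2) = 2 / 4208.35 = 0.000475246
Lp = 110.9 + 10*log10(0.000475246) = 77.669 dB


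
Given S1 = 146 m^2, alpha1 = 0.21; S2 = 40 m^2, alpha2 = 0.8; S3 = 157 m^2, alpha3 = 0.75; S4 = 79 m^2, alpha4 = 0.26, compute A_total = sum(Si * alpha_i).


146 * 0.21 = 30.66
40 * 0.8 = 32
157 * 0.75 = 117.75
79 * 0.26 = 20.54
A_total = 30.66 + 32 + 117.75 + 20.54 = 200.95 m^2


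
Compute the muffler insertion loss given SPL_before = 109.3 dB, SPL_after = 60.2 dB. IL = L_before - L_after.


Insertion loss = SPL without muffler - SPL with muffler
IL = 109.3 - 60.2 = 49.1 dB


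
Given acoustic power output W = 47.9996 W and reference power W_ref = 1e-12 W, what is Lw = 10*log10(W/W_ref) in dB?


W / W_ref = 47.9996 / 1e-12 = 4.79996e+13
Lw = 10 * log10(4.79996e+13) = 136.81 dB


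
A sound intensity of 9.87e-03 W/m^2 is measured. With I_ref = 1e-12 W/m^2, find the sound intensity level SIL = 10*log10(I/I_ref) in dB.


I / I_ref = 9.87e-03 / 1e-12 = 9.87e+09
SIL = 10 * log10(9.87e+09) = 99.943 dB


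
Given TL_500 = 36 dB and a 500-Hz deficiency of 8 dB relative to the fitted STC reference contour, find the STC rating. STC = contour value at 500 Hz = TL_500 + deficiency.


By ASTM E413, STC = value of the fitted reference contour at 500 Hz.
Contour value at 500 Hz = TL_500 + deficiency = 36 + 8 = 44
STC = 44


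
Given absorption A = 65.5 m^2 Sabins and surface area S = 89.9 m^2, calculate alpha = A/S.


Absorption coefficient = absorbed power / incident power
alpha = A / S = 65.5 / 89.9 = 0.72859


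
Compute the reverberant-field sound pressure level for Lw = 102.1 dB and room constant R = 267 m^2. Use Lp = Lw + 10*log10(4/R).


4/R = 4/267 = 0.0149813
Lp = 102.1 + 10*log10(0.0149813) = 83.855 dB


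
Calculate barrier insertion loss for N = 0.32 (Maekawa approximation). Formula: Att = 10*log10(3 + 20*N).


3 + 20*N = 3 + 20*0.32 = 9.4
Att = 10*log10(9.4) = 9.7313 dB


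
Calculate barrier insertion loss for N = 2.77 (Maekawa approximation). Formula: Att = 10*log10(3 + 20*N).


3 + 20*N = 3 + 20*2.77 = 58.4
Att = 10*log10(58.4) = 17.664 dB


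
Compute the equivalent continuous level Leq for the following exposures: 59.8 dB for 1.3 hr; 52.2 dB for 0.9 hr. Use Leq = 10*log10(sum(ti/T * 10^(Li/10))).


T_total = 1.3 + 0.9 = 2.2 hr
(1.3/2.2) * 10^(59.8/10) = 564314
(0.9/2.2) * 10^(52.2/10) = 67892.2
Sum = 564314 + 67892.2 = 632206
Leq = 10*log10(632206) = 58.009 dB


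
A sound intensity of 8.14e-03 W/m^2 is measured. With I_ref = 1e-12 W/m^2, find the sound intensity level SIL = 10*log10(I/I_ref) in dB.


I / I_ref = 8.14e-03 / 1e-12 = 8.14e+09
SIL = 10 * log10(8.14e+09) = 99.106 dB


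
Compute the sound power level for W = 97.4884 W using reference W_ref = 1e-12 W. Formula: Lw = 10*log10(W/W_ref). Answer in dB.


W / W_ref = 97.4884 / 1e-12 = 9.74884e+13
Lw = 10 * log10(9.74884e+13) = 139.89 dB


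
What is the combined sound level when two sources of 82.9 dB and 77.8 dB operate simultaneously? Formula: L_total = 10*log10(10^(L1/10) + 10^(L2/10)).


10^(82.9/10) = 1.94984e+08
10^(77.8/10) = 6.0256e+07
Sum = 1.94984e+08 + 6.0256e+07 = 2.5524e+08
L_total = 10*log10(2.5524e+08) = 84.069 dB


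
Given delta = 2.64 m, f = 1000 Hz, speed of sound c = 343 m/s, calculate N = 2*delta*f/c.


N = 2*delta*f/c = 2*delta/lambda, where lambda = c/f
lambda = 343 / 1000 = 0.343 m
N = 2 * 2.64 / 0.343 = 15.394


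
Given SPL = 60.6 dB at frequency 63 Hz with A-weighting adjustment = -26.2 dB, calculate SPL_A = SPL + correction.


A-weighting table: 63 Hz -> -26.2 dB correction
SPL_A = SPL + correction = 60.6 + (-26.2) = 34.4 dBA


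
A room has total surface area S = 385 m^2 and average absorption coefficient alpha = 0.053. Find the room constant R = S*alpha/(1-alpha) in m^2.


R = 385 * 0.053 / (1 - 0.053) = 21.547 m^2


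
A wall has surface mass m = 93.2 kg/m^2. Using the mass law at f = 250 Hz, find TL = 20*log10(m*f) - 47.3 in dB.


m * f = 93.2 * 250 = 23300
20*log10(23300) = 87.3471 dB
TL = 87.3471 - 47.3 = 40.047 dB


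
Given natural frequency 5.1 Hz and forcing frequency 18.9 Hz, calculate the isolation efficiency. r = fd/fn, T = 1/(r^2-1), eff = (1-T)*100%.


r = 18.9 / 5.1 = 3.70588
r^2 - 1 = 3.70588^2 - 1 = 12.7335
T = 1/12.7335 = 0.078533
Efficiency = (1 - 0.078533)*100 = 92.147 %


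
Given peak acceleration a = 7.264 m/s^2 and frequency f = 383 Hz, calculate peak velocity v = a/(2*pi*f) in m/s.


omega = 2*pi*f = 2*pi*383 = 2406.46 rad/s
v = a / omega = 7.264 / 2406.46 = 0.0030185 m/s


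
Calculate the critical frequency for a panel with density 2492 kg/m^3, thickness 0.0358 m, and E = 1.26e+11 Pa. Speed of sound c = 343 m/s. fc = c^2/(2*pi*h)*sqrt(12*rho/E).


12*rho/E = 12*2492/1.26e+11 = 2.37333e-07
sqrt(12*rho/E) = sqrt(2.37333e-07) = 0.000487168
c^2/(2*pi*h) = 343^2/(2*pi*0.0358) = 523028
fc = 523028 * 0.000487168 = 254.8 Hz


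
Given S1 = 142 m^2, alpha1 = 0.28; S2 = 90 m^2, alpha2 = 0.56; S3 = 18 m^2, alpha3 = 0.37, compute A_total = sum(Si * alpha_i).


142 * 0.28 = 39.76
90 * 0.56 = 50.4
18 * 0.37 = 6.66
A_total = 39.76 + 50.4 + 6.66 = 96.82 m^2


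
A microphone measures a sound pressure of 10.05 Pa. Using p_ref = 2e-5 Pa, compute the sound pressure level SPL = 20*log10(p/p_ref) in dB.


p / p_ref = 10.05 / 2e-5 = 502500
SPL = 20 * log10(502500) = 114.02 dB


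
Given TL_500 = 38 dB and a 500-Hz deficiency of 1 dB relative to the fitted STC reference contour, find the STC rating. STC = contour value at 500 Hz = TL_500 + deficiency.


By ASTM E413, STC = value of the fitted reference contour at 500 Hz.
Contour value at 500 Hz = TL_500 + deficiency = 38 + 1 = 39
STC = 39


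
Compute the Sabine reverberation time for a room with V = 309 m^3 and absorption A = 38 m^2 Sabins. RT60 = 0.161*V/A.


RT60 = 0.161 * 309 / 38 = 1.3092 s


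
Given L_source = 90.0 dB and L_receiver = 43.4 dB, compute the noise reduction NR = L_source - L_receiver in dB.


NR = L_source - L_receiver (difference between source and receiving room levels)
NR = 90.0 - 43.4 = 46.6 dB


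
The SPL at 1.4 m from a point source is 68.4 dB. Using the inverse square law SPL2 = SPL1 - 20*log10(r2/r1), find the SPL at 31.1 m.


r2/r1 = 31.1/1.4 = 22.2143
Correction = 20*log10(22.2143) = 26.9327 dB
SPL2 = 68.4 - 26.9327 = 41.467 dB


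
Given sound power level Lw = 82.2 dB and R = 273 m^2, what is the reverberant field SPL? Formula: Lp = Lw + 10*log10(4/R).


4/R = 4/273 = 0.014652
Lp = 82.2 + 10*log10(0.014652) = 63.859 dB


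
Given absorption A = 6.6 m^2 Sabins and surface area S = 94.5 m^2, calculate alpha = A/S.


Absorption coefficient = absorbed power / incident power
alpha = A / S = 6.6 / 94.5 = 0.069841


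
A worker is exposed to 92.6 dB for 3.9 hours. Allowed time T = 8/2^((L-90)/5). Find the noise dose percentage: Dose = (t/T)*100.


T_allowed = 8 / 2^((92.6 - 90)/5) = 5.57897 hr
Dose = 3.9 / 5.57897 * 100 = 69.905 %


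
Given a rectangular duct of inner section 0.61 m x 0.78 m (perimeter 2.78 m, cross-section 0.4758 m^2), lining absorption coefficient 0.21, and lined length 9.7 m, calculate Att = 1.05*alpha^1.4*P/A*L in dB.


alpha^1.4 = 0.21^1.4 = 0.112488
Attenuation rate = 1.05 * alpha^1.4 * P / A
= 1.05 * 0.112488 * 2.78 / 0.4758 = 0.690106 dB/m
Total Att = 0.690106 * 9.7 = 6.694 dB


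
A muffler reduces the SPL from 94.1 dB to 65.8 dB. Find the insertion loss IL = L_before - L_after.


Insertion loss = SPL without muffler - SPL with muffler
IL = 94.1 - 65.8 = 28.3 dB


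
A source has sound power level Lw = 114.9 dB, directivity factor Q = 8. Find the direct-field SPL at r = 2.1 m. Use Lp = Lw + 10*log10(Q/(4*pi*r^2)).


4*pi*r^2 = 4*pi*2.1^2 = 55.4177 m^2
Q / (4*pi*r^2) = 8 / 55.4177 = 0.144358
Lp = 114.9 + 10*log10(0.144358) = 106.49 dB


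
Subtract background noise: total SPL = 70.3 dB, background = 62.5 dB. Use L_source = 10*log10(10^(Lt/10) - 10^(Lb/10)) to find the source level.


10^(70.3/10) = 1.07152e+07
10^(62.5/10) = 1.77828e+06
Difference = 1.07152e+07 - 1.77828e+06 = 8.93692e+06
L_source = 10*log10(8.93692e+06) = 69.512 dB


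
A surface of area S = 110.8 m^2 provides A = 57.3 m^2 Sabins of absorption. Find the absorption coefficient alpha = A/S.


Absorption coefficient = absorbed power / incident power
alpha = A / S = 57.3 / 110.8 = 0.51715


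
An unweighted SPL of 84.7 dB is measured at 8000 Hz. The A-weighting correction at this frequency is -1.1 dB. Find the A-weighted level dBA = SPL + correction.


A-weighting table: 8000 Hz -> -1.1 dB correction
SPL_A = SPL + correction = 84.7 + (-1.1) = 83.6 dBA


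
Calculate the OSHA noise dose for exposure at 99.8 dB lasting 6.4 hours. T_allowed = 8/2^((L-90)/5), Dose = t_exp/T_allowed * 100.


T_allowed = 8 / 2^((99.8 - 90)/5) = 2.05623 hr
Dose = 6.4 / 2.05623 * 100 = 311.25 %


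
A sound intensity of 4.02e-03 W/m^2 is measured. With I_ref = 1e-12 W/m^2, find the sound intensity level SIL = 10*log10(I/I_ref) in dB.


I / I_ref = 4.02e-03 / 1e-12 = 4.02e+09
SIL = 10 * log10(4.02e+09) = 96.042 dB


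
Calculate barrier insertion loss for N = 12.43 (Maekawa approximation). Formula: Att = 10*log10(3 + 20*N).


3 + 20*N = 3 + 20*12.43 = 251.6
Att = 10*log10(251.6) = 24.007 dB


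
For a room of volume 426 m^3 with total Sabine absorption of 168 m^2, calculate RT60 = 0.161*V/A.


RT60 = 0.161 * 426 / 168 = 0.40825 s


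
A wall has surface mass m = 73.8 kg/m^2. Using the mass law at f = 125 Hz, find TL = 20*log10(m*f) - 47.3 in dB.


m * f = 73.8 * 125 = 9225
20*log10(9225) = 79.2993 dB
TL = 79.2993 - 47.3 = 31.999 dB


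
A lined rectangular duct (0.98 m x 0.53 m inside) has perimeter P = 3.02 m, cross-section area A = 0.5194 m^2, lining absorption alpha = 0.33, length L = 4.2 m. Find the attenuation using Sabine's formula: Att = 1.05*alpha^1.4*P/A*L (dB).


alpha^1.4 = 0.33^1.4 = 0.211797
Attenuation rate = 1.05 * alpha^1.4 * P / A
= 1.05 * 0.211797 * 3.02 / 0.5194 = 1.29305 dB/m
Total Att = 1.29305 * 4.2 = 5.4308 dB


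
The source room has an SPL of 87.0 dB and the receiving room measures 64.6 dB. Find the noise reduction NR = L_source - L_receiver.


NR = L_source - L_receiver (difference between source and receiving room levels)
NR = 87.0 - 64.6 = 22.4 dB


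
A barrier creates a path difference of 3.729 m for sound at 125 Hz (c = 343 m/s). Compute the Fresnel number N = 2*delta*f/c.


N = 2*delta*f/c = 2*delta/lambda, where lambda = c/f
lambda = 343 / 125 = 2.744 m
N = 2 * 3.729 / 2.744 = 2.7179


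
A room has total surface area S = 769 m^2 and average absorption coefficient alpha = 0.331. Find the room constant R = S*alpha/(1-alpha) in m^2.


R = 769 * 0.331 / (1 - 0.331) = 380.48 m^2


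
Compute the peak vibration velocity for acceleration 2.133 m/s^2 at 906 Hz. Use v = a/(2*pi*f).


omega = 2*pi*f = 2*pi*906 = 5692.57 rad/s
v = a / omega = 2.133 / 5692.57 = 0.0003747 m/s


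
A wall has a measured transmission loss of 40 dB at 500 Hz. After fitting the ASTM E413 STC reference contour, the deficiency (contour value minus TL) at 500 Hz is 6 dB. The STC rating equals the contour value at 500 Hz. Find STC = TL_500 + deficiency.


By ASTM E413, STC = value of the fitted reference contour at 500 Hz.
Contour value at 500 Hz = TL_500 + deficiency = 40 + 6 = 46
STC = 46


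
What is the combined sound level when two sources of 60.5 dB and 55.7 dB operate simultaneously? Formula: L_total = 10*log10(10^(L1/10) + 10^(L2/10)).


10^(60.5/10) = 1.12202e+06
10^(55.7/10) = 371535
Sum = 1.12202e+06 + 371535 = 1.49356e+06
L_total = 10*log10(1.49356e+06) = 61.742 dB


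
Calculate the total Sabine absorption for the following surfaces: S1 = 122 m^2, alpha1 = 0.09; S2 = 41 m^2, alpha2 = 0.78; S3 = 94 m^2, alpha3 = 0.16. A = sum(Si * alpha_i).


122 * 0.09 = 10.98
41 * 0.78 = 31.98
94 * 0.16 = 15.04
A_total = 10.98 + 31.98 + 15.04 = 58 m^2


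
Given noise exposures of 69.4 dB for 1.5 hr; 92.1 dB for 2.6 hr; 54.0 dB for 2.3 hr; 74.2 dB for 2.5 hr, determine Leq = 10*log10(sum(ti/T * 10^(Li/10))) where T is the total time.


T_total = 1.5 + 2.6 + 2.3 + 2.5 = 8.9 hr
(1.5/8.9) * 10^(69.4/10) = 1.46792e+06
(2.6/8.9) * 10^(92.1/10) = 4.73787e+08
(2.3/8.9) * 10^(54.0/10) = 64913.9
(2.5/8.9) * 10^(74.2/10) = 7.38839e+06
Sum = 1.46792e+06 + 4.73787e+08 + 64913.9 + 7.38839e+06 = 4.82708e+08
Leq = 10*log10(4.82708e+08) = 86.837 dB


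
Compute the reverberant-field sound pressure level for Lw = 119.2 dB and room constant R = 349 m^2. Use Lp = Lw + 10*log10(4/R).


4/R = 4/349 = 0.0114613
Lp = 119.2 + 10*log10(0.0114613) = 99.792 dB


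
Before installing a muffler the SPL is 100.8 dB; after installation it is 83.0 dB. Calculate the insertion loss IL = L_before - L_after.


Insertion loss = SPL without muffler - SPL with muffler
IL = 100.8 - 83.0 = 17.8 dB


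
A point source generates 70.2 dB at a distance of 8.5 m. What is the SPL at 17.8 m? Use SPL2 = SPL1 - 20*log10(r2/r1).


r2/r1 = 17.8/8.5 = 2.09412
Correction = 20*log10(2.09412) = 6.42003 dB
SPL2 = 70.2 - 6.42003 = 63.78 dB


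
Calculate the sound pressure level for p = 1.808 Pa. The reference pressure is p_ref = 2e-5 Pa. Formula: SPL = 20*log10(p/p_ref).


p / p_ref = 1.808 / 2e-5 = 90400
SPL = 20 * log10(90400) = 99.123 dB


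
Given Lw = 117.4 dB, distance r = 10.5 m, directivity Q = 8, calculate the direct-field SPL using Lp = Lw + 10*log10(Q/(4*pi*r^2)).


4*pi*r^2 = 4*pi*10.5^2 = 1385.44 m^2
Q / (4*pi*r^2) = 8 / 1385.44 = 0.00577434
Lp = 117.4 + 10*log10(0.00577434) = 95.015 dB


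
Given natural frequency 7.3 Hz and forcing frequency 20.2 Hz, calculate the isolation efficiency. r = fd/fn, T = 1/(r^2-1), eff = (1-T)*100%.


r = 20.2 / 7.3 = 2.76712
r^2 - 1 = 2.76712^2 - 1 = 6.65695
T = 1/6.65695 = 0.150219
Efficiency = (1 - 0.150219)*100 = 84.978 %


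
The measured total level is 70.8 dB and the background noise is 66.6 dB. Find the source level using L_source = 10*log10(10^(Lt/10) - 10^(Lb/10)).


10^(70.8/10) = 1.20226e+07
10^(66.6/10) = 4.57088e+06
Difference = 1.20226e+07 - 4.57088e+06 = 7.45172e+06
L_source = 10*log10(7.45172e+06) = 68.723 dB


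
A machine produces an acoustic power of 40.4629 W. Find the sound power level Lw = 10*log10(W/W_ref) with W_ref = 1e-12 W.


W / W_ref = 40.4629 / 1e-12 = 4.04629e+13
Lw = 10 * log10(4.04629e+13) = 136.07 dB


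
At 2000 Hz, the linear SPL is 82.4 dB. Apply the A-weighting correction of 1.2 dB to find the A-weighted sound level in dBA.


A-weighting table: 2000 Hz -> 1.2 dB correction
SPL_A = SPL + correction = 82.4 + (1.2) = 83.6 dBA


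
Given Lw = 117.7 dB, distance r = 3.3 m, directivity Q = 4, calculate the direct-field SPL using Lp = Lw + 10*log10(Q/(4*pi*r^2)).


4*pi*r^2 = 4*pi*3.3^2 = 136.848 m^2
Q / (4*pi*r^2) = 4 / 136.848 = 0.0292295
Lp = 117.7 + 10*log10(0.0292295) = 102.36 dB


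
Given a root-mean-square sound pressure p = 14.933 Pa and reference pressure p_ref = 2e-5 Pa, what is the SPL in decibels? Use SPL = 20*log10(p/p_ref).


p / p_ref = 14.933 / 2e-5 = 746650
SPL = 20 * log10(746650) = 117.46 dB


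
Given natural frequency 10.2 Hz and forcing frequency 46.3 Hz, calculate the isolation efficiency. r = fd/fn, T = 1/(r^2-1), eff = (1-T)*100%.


r = 46.3 / 10.2 = 4.53922
r^2 - 1 = 4.53922^2 - 1 = 19.6045
T = 1/19.6045 = 0.0510087
Efficiency = (1 - 0.0510087)*100 = 94.899 %


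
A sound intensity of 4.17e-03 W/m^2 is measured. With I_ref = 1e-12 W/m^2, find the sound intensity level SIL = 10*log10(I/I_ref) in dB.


I / I_ref = 4.17e-03 / 1e-12 = 4.17e+09
SIL = 10 * log10(4.17e+09) = 96.201 dB


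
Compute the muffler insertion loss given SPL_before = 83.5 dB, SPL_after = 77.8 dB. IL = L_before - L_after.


Insertion loss = SPL without muffler - SPL with muffler
IL = 83.5 - 77.8 = 5.7 dB


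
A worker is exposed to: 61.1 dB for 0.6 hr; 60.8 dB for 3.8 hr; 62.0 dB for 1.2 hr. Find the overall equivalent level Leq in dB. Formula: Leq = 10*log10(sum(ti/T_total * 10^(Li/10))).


T_total = 0.6 + 3.8 + 1.2 = 5.6 hr
(0.6/5.6) * 10^(61.1/10) = 138027
(3.8/5.6) * 10^(60.8/10) = 815822
(1.2/5.6) * 10^(62.0/10) = 339620
Sum = 138027 + 815822 + 339620 = 1.29347e+06
Leq = 10*log10(1.29347e+06) = 61.118 dB


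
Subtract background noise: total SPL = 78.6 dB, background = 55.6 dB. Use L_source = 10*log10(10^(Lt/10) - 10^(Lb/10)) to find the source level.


10^(78.6/10) = 7.24436e+07
10^(55.6/10) = 363078
Difference = 7.24436e+07 - 363078 = 7.20805e+07
L_source = 10*log10(7.20805e+07) = 78.578 dB


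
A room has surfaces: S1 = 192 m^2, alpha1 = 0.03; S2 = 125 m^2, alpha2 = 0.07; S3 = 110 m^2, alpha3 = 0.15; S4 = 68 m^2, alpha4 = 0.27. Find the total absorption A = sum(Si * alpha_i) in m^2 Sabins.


192 * 0.03 = 5.76
125 * 0.07 = 8.75
110 * 0.15 = 16.5
68 * 0.27 = 18.36
A_total = 5.76 + 8.75 + 16.5 + 18.36 = 49.37 m^2


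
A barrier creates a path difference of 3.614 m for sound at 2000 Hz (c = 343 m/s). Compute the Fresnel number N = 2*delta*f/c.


N = 2*delta*f/c = 2*delta/lambda, where lambda = c/f
lambda = 343 / 2000 = 0.1715 m
N = 2 * 3.614 / 0.1715 = 42.146


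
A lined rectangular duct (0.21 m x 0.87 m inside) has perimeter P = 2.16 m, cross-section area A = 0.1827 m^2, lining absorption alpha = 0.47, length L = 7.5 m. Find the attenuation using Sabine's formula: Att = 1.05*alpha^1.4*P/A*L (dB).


alpha^1.4 = 0.47^1.4 = 0.347486
Attenuation rate = 1.05 * alpha^1.4 * P / A
= 1.05 * 0.347486 * 2.16 / 0.1827 = 4.31362 dB/m
Total Att = 4.31362 * 7.5 = 32.352 dB


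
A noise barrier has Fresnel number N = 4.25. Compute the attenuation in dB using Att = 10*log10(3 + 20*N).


3 + 20*N = 3 + 20*4.25 = 88
Att = 10*log10(88) = 19.445 dB


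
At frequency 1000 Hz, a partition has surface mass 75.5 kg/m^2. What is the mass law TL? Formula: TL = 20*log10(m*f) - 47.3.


m * f = 75.5 * 1000 = 75500
20*log10(75500) = 97.5589 dB
TL = 97.5589 - 47.3 = 50.259 dB


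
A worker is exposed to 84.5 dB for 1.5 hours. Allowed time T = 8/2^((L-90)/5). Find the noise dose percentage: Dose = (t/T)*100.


T_allowed = 8 / 2^((84.5 - 90)/5) = 17.1484 hr
Dose = 1.5 / 17.1484 * 100 = 8.7472 %


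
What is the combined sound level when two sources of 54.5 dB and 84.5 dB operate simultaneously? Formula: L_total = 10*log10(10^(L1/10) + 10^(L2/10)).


10^(54.5/10) = 281838
10^(84.5/10) = 2.81838e+08
Sum = 281838 + 2.81838e+08 = 2.8212e+08
L_total = 10*log10(2.8212e+08) = 84.504 dB


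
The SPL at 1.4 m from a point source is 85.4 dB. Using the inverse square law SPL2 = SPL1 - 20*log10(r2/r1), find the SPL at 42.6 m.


r2/r1 = 42.6/1.4 = 30.4286
Correction = 20*log10(30.4286) = 29.6656 dB
SPL2 = 85.4 - 29.6656 = 55.734 dB


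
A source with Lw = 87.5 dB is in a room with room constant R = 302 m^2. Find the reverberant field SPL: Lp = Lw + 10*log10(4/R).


4/R = 4/302 = 0.013245
Lp = 87.5 + 10*log10(0.013245) = 68.721 dB


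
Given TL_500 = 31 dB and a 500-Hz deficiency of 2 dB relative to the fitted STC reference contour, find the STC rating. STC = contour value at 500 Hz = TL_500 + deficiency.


By ASTM E413, STC = value of the fitted reference contour at 500 Hz.
Contour value at 500 Hz = TL_500 + deficiency = 31 + 2 = 33
STC = 33


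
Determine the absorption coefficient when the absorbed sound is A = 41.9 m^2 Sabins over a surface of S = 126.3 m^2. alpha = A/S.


Absorption coefficient = absorbed power / incident power
alpha = A / S = 41.9 / 126.3 = 0.33175


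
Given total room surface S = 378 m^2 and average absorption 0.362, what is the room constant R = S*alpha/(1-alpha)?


R = 378 * 0.362 / (1 - 0.362) = 214.48 m^2


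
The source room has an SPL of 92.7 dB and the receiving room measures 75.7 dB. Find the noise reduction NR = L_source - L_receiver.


NR = L_source - L_receiver (difference between source and receiving room levels)
NR = 92.7 - 75.7 = 17 dB


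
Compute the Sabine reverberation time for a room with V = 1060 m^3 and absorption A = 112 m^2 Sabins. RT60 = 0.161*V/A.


RT60 = 0.161 * 1060 / 112 = 1.5237 s


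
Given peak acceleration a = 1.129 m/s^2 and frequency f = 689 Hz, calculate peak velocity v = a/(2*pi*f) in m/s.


omega = 2*pi*f = 2*pi*689 = 4329.11 rad/s
v = a / omega = 1.129 / 4329.11 = 0.00026079 m/s


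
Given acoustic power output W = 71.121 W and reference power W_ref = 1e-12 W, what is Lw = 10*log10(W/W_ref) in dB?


W / W_ref = 71.121 / 1e-12 = 7.1121e+13
Lw = 10 * log10(7.1121e+13) = 138.52 dB


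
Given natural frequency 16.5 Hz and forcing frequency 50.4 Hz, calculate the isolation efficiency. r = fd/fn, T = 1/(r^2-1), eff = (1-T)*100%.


r = 50.4 / 16.5 = 3.05455
r^2 - 1 = 3.05455^2 - 1 = 8.33028
T = 1/8.33028 = 0.120044
Efficiency = (1 - 0.120044)*100 = 87.996 %


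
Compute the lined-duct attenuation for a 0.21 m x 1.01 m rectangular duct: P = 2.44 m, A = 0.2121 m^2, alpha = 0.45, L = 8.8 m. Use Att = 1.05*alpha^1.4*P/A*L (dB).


alpha^1.4 = 0.45^1.4 = 0.326962
Attenuation rate = 1.05 * alpha^1.4 * P / A
= 1.05 * 0.326962 * 2.44 / 0.2121 = 3.94944 dB/m
Total Att = 3.94944 * 8.8 = 34.755 dB


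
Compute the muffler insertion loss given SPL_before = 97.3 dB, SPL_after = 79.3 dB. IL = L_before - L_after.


Insertion loss = SPL without muffler - SPL with muffler
IL = 97.3 - 79.3 = 18 dB


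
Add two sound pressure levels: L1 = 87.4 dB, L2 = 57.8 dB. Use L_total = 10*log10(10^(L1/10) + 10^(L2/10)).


10^(87.4/10) = 5.49541e+08
10^(57.8/10) = 602560
Sum = 5.49541e+08 + 602560 = 5.50144e+08
L_total = 10*log10(5.50144e+08) = 87.405 dB


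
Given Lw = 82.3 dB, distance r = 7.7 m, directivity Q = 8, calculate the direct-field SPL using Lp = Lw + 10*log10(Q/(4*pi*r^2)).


4*pi*r^2 = 4*pi*7.7^2 = 745.06 m^2
Q / (4*pi*r^2) = 8 / 745.06 = 0.0107374
Lp = 82.3 + 10*log10(0.0107374) = 62.609 dB


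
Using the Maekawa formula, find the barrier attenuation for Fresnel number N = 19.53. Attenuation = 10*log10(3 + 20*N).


3 + 20*N = 3 + 20*19.53 = 393.6
Att = 10*log10(393.6) = 25.951 dB


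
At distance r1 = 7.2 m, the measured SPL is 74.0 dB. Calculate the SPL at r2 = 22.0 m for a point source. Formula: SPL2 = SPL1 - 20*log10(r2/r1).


r2/r1 = 22.0/7.2 = 3.05556
Correction = 20*log10(3.05556) = 9.70182 dB
SPL2 = 74.0 - 9.70182 = 64.298 dB


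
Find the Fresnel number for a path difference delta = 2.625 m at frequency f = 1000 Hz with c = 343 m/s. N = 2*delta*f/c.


N = 2*delta*f/c = 2*delta/lambda, where lambda = c/f
lambda = 343 / 1000 = 0.343 m
N = 2 * 2.625 / 0.343 = 15.306


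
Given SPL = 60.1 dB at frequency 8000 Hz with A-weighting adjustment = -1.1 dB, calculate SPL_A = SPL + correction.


A-weighting table: 8000 Hz -> -1.1 dB correction
SPL_A = SPL + correction = 60.1 + (-1.1) = 59 dBA


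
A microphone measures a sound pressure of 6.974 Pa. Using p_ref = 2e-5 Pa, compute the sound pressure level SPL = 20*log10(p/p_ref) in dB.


p / p_ref = 6.974 / 2e-5 = 348700
SPL = 20 * log10(348700) = 110.85 dB


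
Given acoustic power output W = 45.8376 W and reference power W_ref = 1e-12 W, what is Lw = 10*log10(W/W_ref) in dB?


W / W_ref = 45.8376 / 1e-12 = 4.58376e+13
Lw = 10 * log10(4.58376e+13) = 136.61 dB


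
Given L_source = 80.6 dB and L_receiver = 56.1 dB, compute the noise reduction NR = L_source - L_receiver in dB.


NR = L_source - L_receiver (difference between source and receiving room levels)
NR = 80.6 - 56.1 = 24.5 dB


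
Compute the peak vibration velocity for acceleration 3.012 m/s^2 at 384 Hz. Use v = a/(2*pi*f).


omega = 2*pi*f = 2*pi*384 = 2412.74 rad/s
v = a / omega = 3.012 / 2412.74 = 0.0012484 m/s


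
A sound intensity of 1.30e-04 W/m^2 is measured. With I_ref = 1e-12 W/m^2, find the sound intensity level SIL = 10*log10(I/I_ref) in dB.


I / I_ref = 1.30e-04 / 1e-12 = 1.3e+08
SIL = 10 * log10(1.3e+08) = 81.139 dB


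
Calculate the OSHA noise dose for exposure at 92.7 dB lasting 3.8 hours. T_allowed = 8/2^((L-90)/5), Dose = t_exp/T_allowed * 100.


T_allowed = 8 / 2^((92.7 - 90)/5) = 5.50217 hr
Dose = 3.8 / 5.50217 * 100 = 69.064 %


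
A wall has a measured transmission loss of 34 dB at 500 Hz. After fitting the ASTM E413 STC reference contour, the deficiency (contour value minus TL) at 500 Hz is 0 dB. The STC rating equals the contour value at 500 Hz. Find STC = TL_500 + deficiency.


By ASTM E413, STC = value of the fitted reference contour at 500 Hz.
Contour value at 500 Hz = TL_500 + deficiency = 34 + 0 = 34
STC = 34


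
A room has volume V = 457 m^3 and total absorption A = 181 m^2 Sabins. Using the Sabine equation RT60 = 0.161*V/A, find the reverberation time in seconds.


RT60 = 0.161 * 457 / 181 = 0.4065 s


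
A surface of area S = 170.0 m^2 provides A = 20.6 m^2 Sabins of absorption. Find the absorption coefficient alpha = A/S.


Absorption coefficient = absorbed power / incident power
alpha = A / S = 20.6 / 170.0 = 0.12118


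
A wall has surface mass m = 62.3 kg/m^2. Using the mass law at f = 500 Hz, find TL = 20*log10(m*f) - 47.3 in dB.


m * f = 62.3 * 500 = 31150
20*log10(31150) = 89.8692 dB
TL = 89.8692 - 47.3 = 42.569 dB


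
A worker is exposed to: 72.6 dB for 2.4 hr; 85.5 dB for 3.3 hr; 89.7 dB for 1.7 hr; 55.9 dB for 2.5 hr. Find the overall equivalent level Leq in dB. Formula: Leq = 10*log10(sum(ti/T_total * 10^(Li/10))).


T_total = 2.4 + 3.3 + 1.7 + 2.5 = 9.9 hr
(2.4/9.9) * 10^(72.6/10) = 4.4114e+06
(3.3/9.9) * 10^(85.5/10) = 1.18271e+08
(1.7/9.9) * 10^(89.7/10) = 1.60256e+08
(2.5/9.9) * 10^(55.9/10) = 98243.7
Sum = 4.4114e+06 + 1.18271e+08 + 1.60256e+08 + 98243.7 = 2.83037e+08
Leq = 10*log10(2.83037e+08) = 84.518 dB


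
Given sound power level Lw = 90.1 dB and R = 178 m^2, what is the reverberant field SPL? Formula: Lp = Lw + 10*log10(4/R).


4/R = 4/178 = 0.0224719
Lp = 90.1 + 10*log10(0.0224719) = 73.616 dB


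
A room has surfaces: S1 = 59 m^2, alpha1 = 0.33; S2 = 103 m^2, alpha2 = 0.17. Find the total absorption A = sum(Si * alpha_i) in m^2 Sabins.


59 * 0.33 = 19.47
103 * 0.17 = 17.51
A_total = 19.47 + 17.51 = 36.98 m^2


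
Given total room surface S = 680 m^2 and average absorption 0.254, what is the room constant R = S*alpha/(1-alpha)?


R = 680 * 0.254 / (1 - 0.254) = 231.53 m^2


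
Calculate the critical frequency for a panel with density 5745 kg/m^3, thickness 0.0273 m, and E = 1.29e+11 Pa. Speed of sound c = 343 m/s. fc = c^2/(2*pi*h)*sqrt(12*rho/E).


12*rho/E = 12*5745/1.29e+11 = 5.34419e-07
sqrt(12*rho/E) = sqrt(5.34419e-07) = 0.00073104
c^2/(2*pi*h) = 343^2/(2*pi*0.0273) = 685876
fc = 685876 * 0.00073104 = 501.4 Hz


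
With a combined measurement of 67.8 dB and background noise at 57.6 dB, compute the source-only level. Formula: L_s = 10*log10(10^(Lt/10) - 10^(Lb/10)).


10^(67.8/10) = 6.0256e+06
10^(57.6/10) = 575440
Difference = 6.0256e+06 - 575440 = 5.45016e+06
L_source = 10*log10(5.45016e+06) = 67.364 dB


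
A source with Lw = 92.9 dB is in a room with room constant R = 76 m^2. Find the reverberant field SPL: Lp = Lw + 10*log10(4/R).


4/R = 4/76 = 0.0526316
Lp = 92.9 + 10*log10(0.0526316) = 80.112 dB


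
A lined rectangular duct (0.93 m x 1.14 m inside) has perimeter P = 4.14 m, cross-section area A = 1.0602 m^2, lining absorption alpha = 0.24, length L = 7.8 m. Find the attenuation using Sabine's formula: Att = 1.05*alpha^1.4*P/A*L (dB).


alpha^1.4 = 0.24^1.4 = 0.135611
Attenuation rate = 1.05 * alpha^1.4 * P / A
= 1.05 * 0.135611 * 4.14 / 1.0602 = 0.556028 dB/m
Total Att = 0.556028 * 7.8 = 4.337 dB


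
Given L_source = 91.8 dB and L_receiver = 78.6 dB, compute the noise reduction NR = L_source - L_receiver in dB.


NR = L_source - L_receiver (difference between source and receiving room levels)
NR = 91.8 - 78.6 = 13.2 dB


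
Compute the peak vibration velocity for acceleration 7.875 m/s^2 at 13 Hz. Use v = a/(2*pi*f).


omega = 2*pi*f = 2*pi*13 = 81.6814 rad/s
v = a / omega = 7.875 / 81.6814 = 0.096411 m/s


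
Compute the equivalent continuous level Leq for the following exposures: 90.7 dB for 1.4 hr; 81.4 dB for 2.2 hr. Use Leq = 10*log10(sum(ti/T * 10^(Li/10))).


T_total = 1.4 + 2.2 = 3.6 hr
(1.4/3.6) * 10^(90.7/10) = 4.56905e+08
(2.2/3.6) * 10^(81.4/10) = 8.43568e+07
Sum = 4.56905e+08 + 8.43568e+07 = 5.41262e+08
Leq = 10*log10(5.41262e+08) = 87.334 dB


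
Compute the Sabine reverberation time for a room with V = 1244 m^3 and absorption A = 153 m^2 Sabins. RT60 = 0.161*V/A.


RT60 = 0.161 * 1244 / 153 = 1.309 s


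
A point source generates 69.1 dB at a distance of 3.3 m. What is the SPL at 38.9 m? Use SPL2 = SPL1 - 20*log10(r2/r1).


r2/r1 = 38.9/3.3 = 11.7879
Correction = 20*log10(11.7879) = 21.4287 dB
SPL2 = 69.1 - 21.4287 = 47.671 dB


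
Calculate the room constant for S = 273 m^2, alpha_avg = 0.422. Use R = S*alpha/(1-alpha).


R = 273 * 0.422 / (1 - 0.422) = 199.32 m^2


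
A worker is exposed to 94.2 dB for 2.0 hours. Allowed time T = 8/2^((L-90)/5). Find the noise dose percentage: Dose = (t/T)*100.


T_allowed = 8 / 2^((94.2 - 90)/5) = 4.46915 hr
Dose = 2.0 / 4.46915 * 100 = 44.751 %


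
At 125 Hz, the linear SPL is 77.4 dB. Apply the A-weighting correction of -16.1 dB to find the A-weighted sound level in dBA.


A-weighting table: 125 Hz -> -16.1 dB correction
SPL_A = SPL + correction = 77.4 + (-16.1) = 61.3 dBA


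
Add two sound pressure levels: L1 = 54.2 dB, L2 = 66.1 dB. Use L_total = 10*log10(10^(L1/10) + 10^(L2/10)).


10^(54.2/10) = 263027
10^(66.1/10) = 4.0738e+06
Sum = 263027 + 4.0738e+06 = 4.33683e+06
L_total = 10*log10(4.33683e+06) = 66.372 dB


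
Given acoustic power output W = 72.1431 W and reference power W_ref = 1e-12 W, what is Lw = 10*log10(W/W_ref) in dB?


W / W_ref = 72.1431 / 1e-12 = 7.21431e+13
Lw = 10 * log10(7.21431e+13) = 138.58 dB


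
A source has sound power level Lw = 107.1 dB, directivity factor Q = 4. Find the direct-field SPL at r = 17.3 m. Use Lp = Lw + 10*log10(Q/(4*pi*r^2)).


4*pi*r^2 = 4*pi*17.3^2 = 3760.99 m^2
Q / (4*pi*r^2) = 4 / 3760.99 = 0.00106355
Lp = 107.1 + 10*log10(0.00106355) = 77.368 dB


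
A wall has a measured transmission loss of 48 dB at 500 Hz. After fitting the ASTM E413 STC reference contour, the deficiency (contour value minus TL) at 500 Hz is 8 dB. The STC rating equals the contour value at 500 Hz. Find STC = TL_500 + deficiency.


By ASTM E413, STC = value of the fitted reference contour at 500 Hz.
Contour value at 500 Hz = TL_500 + deficiency = 48 + 8 = 56
STC = 56


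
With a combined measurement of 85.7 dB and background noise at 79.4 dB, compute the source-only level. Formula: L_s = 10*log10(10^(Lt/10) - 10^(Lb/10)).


10^(85.7/10) = 3.71535e+08
10^(79.4/10) = 8.70964e+07
Difference = 3.71535e+08 - 8.70964e+07 = 2.84439e+08
L_source = 10*log10(2.84439e+08) = 84.54 dB


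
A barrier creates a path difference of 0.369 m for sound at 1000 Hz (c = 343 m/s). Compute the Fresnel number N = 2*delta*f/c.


N = 2*delta*f/c = 2*delta/lambda, where lambda = c/f
lambda = 343 / 1000 = 0.343 m
N = 2 * 0.369 / 0.343 = 2.1516


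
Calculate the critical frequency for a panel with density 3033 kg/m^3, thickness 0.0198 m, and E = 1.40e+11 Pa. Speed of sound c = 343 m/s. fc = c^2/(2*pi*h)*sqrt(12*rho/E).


12*rho/E = 12*3033/1.40e+11 = 2.59971e-07
sqrt(12*rho/E) = sqrt(2.59971e-07) = 0.000509874
c^2/(2*pi*h) = 343^2/(2*pi*0.0198) = 945678
fc = 945678 * 0.000509874 = 482.18 Hz


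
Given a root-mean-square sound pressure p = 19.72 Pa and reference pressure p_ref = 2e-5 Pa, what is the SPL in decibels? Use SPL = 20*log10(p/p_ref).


p / p_ref = 19.72 / 2e-5 = 986000
SPL = 20 * log10(986000) = 119.88 dB


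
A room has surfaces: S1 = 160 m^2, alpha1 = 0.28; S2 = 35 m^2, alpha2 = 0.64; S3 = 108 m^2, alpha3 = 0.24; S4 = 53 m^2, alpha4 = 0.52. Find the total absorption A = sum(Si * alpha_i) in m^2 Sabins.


160 * 0.28 = 44.8
35 * 0.64 = 22.4
108 * 0.24 = 25.92
53 * 0.52 = 27.56
A_total = 44.8 + 22.4 + 25.92 + 27.56 = 120.68 m^2


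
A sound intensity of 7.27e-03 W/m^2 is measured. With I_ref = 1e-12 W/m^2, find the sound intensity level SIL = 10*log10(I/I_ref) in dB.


I / I_ref = 7.27e-03 / 1e-12 = 7.27e+09
SIL = 10 * log10(7.27e+09) = 98.615 dB


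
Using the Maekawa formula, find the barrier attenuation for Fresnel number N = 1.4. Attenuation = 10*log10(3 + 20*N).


3 + 20*N = 3 + 20*1.4 = 31
Att = 10*log10(31) = 14.914 dB


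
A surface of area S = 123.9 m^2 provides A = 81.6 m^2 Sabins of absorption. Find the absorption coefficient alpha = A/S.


Absorption coefficient = absorbed power / incident power
alpha = A / S = 81.6 / 123.9 = 0.6586


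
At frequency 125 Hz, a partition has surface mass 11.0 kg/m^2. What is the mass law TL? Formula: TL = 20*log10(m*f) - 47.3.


m * f = 11.0 * 125 = 1375
20*log10(1375) = 62.7661 dB
TL = 62.7661 - 47.3 = 15.466 dB


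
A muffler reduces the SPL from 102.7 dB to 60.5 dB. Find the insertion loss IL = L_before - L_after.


Insertion loss = SPL without muffler - SPL with muffler
IL = 102.7 - 60.5 = 42.2 dB


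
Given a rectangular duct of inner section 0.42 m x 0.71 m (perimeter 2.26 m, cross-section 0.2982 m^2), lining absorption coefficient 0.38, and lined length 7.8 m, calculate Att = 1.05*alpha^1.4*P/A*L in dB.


alpha^1.4 = 0.38^1.4 = 0.258046
Attenuation rate = 1.05 * alpha^1.4 * P / A
= 1.05 * 0.258046 * 2.26 / 0.2982 = 2.05346 dB/m
Total Att = 2.05346 * 7.8 = 16.017 dB


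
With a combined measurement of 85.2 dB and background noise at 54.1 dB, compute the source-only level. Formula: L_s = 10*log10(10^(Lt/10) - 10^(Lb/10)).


10^(85.2/10) = 3.31131e+08
10^(54.1/10) = 257040
Difference = 3.31131e+08 - 257040 = 3.30874e+08
L_source = 10*log10(3.30874e+08) = 85.197 dB


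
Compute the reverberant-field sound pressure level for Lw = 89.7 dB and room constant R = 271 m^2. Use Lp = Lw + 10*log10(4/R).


4/R = 4/271 = 0.0147601
Lp = 89.7 + 10*log10(0.0147601) = 71.391 dB


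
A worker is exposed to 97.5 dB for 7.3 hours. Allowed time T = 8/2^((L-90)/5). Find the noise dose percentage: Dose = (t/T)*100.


T_allowed = 8 / 2^((97.5 - 90)/5) = 2.82843 hr
Dose = 7.3 / 2.82843 * 100 = 258.09 %


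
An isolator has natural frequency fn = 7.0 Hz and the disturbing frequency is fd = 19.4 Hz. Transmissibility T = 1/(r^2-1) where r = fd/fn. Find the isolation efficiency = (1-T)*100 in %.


r = 19.4 / 7.0 = 2.77143
r^2 - 1 = 2.77143^2 - 1 = 6.68082
T = 1/6.68082 = 0.149682
Efficiency = (1 - 0.149682)*100 = 85.032 %


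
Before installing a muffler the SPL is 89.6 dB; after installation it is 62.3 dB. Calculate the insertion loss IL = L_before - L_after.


Insertion loss = SPL without muffler - SPL with muffler
IL = 89.6 - 62.3 = 27.3 dB


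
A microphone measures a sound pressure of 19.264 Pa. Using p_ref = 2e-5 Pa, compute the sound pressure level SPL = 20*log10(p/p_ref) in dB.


p / p_ref = 19.264 / 2e-5 = 963200
SPL = 20 * log10(963200) = 119.67 dB


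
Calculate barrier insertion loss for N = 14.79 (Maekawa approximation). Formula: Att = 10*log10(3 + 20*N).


3 + 20*N = 3 + 20*14.79 = 298.8
Att = 10*log10(298.8) = 24.754 dB


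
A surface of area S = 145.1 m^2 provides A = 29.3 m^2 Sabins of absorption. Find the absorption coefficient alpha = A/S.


Absorption coefficient = absorbed power / incident power
alpha = A / S = 29.3 / 145.1 = 0.20193


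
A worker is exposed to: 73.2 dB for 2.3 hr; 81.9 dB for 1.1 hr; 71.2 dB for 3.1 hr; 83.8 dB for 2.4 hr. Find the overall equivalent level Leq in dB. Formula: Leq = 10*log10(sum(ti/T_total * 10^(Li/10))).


T_total = 2.3 + 1.1 + 3.1 + 2.4 = 8.9 hr
(2.3/8.9) * 10^(73.2/10) = 5.3993e+06
(1.1/8.9) * 10^(81.9/10) = 1.91427e+07
(3.1/8.9) * 10^(71.2/10) = 4.59168e+06
(2.4/8.9) * 10^(83.8/10) = 6.46876e+07
Sum = 5.3993e+06 + 1.91427e+07 + 4.59168e+06 + 6.46876e+07 = 9.38213e+07
Leq = 10*log10(9.38213e+07) = 79.723 dB


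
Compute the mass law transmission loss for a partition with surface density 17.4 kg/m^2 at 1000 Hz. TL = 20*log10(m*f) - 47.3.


m * f = 17.4 * 1000 = 17400
20*log10(17400) = 84.811 dB
TL = 84.811 - 47.3 = 37.511 dB


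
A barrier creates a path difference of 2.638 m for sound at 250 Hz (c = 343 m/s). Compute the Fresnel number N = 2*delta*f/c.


N = 2*delta*f/c = 2*delta/lambda, where lambda = c/f
lambda = 343 / 250 = 1.372 m
N = 2 * 2.638 / 1.372 = 3.8455


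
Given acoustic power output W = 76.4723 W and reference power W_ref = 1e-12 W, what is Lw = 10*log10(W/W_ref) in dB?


W / W_ref = 76.4723 / 1e-12 = 7.64723e+13
Lw = 10 * log10(7.64723e+13) = 138.84 dB


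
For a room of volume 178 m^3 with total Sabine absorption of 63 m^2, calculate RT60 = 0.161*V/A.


RT60 = 0.161 * 178 / 63 = 0.45489 s


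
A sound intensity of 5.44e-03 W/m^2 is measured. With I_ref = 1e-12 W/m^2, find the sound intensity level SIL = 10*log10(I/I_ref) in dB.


I / I_ref = 5.44e-03 / 1e-12 = 5.44e+09
SIL = 10 * log10(5.44e+09) = 97.356 dB


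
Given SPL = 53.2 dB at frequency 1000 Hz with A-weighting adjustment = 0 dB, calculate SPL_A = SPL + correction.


A-weighting table: 1000 Hz -> 0 dB correction
SPL_A = SPL + correction = 53.2 + (0) = 53.2 dBA


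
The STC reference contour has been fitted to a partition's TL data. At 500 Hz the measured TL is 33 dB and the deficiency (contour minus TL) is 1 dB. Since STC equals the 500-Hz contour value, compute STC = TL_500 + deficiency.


By ASTM E413, STC = value of the fitted reference contour at 500 Hz.
Contour value at 500 Hz = TL_500 + deficiency = 33 + 1 = 34
STC = 34


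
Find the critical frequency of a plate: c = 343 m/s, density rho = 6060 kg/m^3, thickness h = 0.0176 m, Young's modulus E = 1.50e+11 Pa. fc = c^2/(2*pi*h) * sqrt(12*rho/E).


12*rho/E = 12*6060/1.50e+11 = 4.848e-07
sqrt(12*rho/E) = sqrt(4.848e-07) = 0.000696276
c^2/(2*pi*h) = 343^2/(2*pi*0.0176) = 1.06389e+06
fc = 1.06389e+06 * 0.000696276 = 740.76 Hz


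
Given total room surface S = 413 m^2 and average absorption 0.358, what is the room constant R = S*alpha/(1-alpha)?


R = 413 * 0.358 / (1 - 0.358) = 230.3 m^2


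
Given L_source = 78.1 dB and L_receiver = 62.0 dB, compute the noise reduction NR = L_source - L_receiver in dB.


NR = L_source - L_receiver (difference between source and receiving room levels)
NR = 78.1 - 62.0 = 16.1 dB


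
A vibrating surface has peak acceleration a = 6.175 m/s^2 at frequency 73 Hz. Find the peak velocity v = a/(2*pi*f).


omega = 2*pi*f = 2*pi*73 = 458.673 rad/s
v = a / omega = 6.175 / 458.673 = 0.013463 m/s


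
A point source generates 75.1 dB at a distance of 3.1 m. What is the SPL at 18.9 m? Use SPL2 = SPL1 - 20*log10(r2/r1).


r2/r1 = 18.9/3.1 = 6.09677
Correction = 20*log10(6.09677) = 15.702 dB
SPL2 = 75.1 - 15.702 = 59.398 dB


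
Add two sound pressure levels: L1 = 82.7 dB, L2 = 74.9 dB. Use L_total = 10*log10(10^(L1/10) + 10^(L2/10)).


10^(82.7/10) = 1.86209e+08
10^(74.9/10) = 3.0903e+07
Sum = 1.86209e+08 + 3.0903e+07 = 2.17112e+08
L_total = 10*log10(2.17112e+08) = 83.367 dB


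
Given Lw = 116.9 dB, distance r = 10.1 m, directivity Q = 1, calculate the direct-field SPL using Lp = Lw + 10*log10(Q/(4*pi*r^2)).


4*pi*r^2 = 4*pi*10.1^2 = 1281.9 m^2
Q / (4*pi*r^2) = 1 / 1281.9 = 0.000780092
Lp = 116.9 + 10*log10(0.000780092) = 85.821 dB
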